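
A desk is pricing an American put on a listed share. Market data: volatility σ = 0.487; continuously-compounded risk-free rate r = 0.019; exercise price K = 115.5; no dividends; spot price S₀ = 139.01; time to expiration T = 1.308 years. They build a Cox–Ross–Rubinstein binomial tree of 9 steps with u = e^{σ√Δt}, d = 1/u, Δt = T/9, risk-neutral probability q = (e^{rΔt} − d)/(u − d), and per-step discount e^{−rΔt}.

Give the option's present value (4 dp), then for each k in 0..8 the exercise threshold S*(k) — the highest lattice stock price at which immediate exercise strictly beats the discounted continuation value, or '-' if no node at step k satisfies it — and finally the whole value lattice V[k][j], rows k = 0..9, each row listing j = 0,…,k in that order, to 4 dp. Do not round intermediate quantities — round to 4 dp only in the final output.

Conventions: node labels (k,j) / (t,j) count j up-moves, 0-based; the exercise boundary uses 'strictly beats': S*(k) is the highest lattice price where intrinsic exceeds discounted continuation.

price = 15.8938
boundary = - - - - - 54.9410 66.1495 79.6446 95.8929
tree:
15.8938
22.1306 8.7007
29.9878 13.0812 3.6337
39.3705 19.2028 6.0059 0.8833
49.8396 27.3722 9.7710 1.6420 0.0020
60.5590 37.6115 15.5704 3.0523 0.0037 0.0000
69.8683 49.3505 24.1187 5.6740 0.0068 0.0000 0.0000
77.6002 60.5590 35.8554 10.5476 0.0127 0.0000 0.0000 0.0000
84.0220 69.8683 49.3505 19.6071 0.0237 0.0000 0.0000 0.0000 0.0000
89.3557 77.6002 60.5590 35.8554 0.0441 0.0000 0.0000 0.0000 0.0000 0.0000

Δt=0.14533  u=1.20401  d=0.83056  q=0.46112  discount=0.99724
step 9 (expiry): payoffs max(K−S,0) = 89.3557 77.6002 60.5590 35.8554 0.0441 0.0000 0.0000 0.0000 0.0000 0.0000
step 8: (k=8,j=0): S=31.4780, K−S=84.0220, hold=83.7035 ⇒ V=84.0220 exercise | (k=8,j=1): S=45.6317, K−S=69.8683, hold=69.5498 ⇒ V=69.8683 exercise | (k=8,j=2): S=66.1495, K−S=49.3505, hold=49.0320 ⇒ V=49.3505 exercise | (k=8,j=3): S=95.8929, K−S=19.6071, hold=19.2886 ⇒ V=19.6071 exercise | (k=8,j=4): S=139.0100, K−S=0.0000, hold=0.0237 ⇒ V=0.0237 continue | (k=8,j=5): S=201.5142, K−S=0.0000, hold=0.0000 ⇒ V=0.0000 continue | (k=8,j=6): S=292.1228, K−S=0.0000, hold=0.0000 ⇒ V=0.0000 continue | (k=8,j=7): S=423.4725, K−S=0.0000, hold=0.0000 ⇒ V=0.0000 continue | (k=8,j=8): S=613.8820, K−S=0.0000, hold=0.0000 ⇒ V=0.0000 continue  boundary S*=95.8929
step 7: (k=7,j=0): S=37.8998, K−S=77.6002, hold=77.2817 ⇒ V=77.6002 exercise | (k=7,j=1): S=54.9410, K−S=60.5590, hold=60.2405 ⇒ V=60.5590 exercise | (k=7,j=2): S=79.6446, K−S=35.8554, hold=35.5369 ⇒ V=35.8554 exercise | (k=7,j=3): S=115.4559, K−S=0.0441, hold=10.5476 ⇒ V=10.5476 continue | (k=7,j=4): S=167.3693, K−S=0.0000, hold=0.0127 ⇒ V=0.0127 continue | (k=7,j=5): S=242.6250, K−S=0.0000, hold=0.0000 ⇒ V=0.0000 continue | (k=7,j=6): S=351.7186, K−S=0.0000, hold=0.0000 ⇒ V=0.0000 continue | (k=7,j=7): S=509.8648, K−S=0.0000, hold=0.0000 ⇒ V=0.0000 continue  boundary S*=79.6446
step 6: (k=6,j=0): S=45.6317, K−S=69.8683, hold=69.5498 ⇒ V=69.8683 exercise | (k=6,j=1): S=66.1495, K−S=49.3505, hold=49.0320 ⇒ V=49.3505 exercise | (k=6,j=2): S=95.8929, K−S=19.6071, hold=24.1187 ⇒ V=24.1187 continue | (k=6,j=3): S=139.0100, K−S=0.0000, hold=5.6740 ⇒ V=5.6740 continue | (k=6,j=4): S=201.5142, K−S=0.0000, hold=0.0068 ⇒ V=0.0068 continue | (k=6,j=5): S=292.1228, K−S=0.0000, hold=0.0000 ⇒ V=0.0000 continue | (k=6,j=6): S=423.4725, K−S=0.0000, hold=0.0000 ⇒ V=0.0000 continue  boundary S*=66.1495
step 5: (k=5,j=0): S=54.9410, K−S=60.5590, hold=60.2405 ⇒ V=60.5590 exercise | (k=5,j=1): S=79.6446, K−S=35.8554, hold=37.6115 ⇒ V=37.6115 continue | (k=5,j=2): S=115.4559, K−S=0.0441, hold=15.5704 ⇒ V=15.5704 continue | (k=5,j=3): S=167.3693, K−S=0.0000, hold=3.0523 ⇒ V=3.0523 continue | (k=5,j=4): S=242.6250, K−S=0.0000, hold=0.0037 ⇒ V=0.0037 continue | (k=5,j=5): S=351.7186, K−S=0.0000, hold=0.0000 ⇒ V=0.0000 continue  boundary S*=54.9410
step 4: (k=4,j=0): S=66.1495, K−S=49.3505, hold=49.8396 ⇒ V=49.8396 continue | (k=4,j=1): S=95.8929, K−S=19.6071, hold=27.3722 ⇒ V=27.3722 continue | (k=4,j=2): S=139.0100, K−S=0.0000, hold=9.7710 ⇒ V=9.7710 continue | (k=4,j=3): S=201.5142, K−S=0.0000, hold=1.6420 ⇒ V=1.6420 continue | (k=4,j=4): S=292.1228, K−S=0.0000, hold=0.0020 ⇒ V=0.0020 continue  boundary S*=-
step 3: (k=3,j=0): S=79.6446, K−S=35.8554, hold=39.3705 ⇒ V=39.3705 continue | (k=3,j=1): S=115.4559, K−S=0.0441, hold=19.2028 ⇒ V=19.2028 continue | (k=3,j=2): S=167.3693, K−S=0.0000, hold=6.0059 ⇒ V=6.0059 continue | (k=3,j=3): S=242.6250, K−S=0.0000, hold=0.8833 ⇒ V=0.8833 continue  boundary S*=-
step 2: (k=2,j=0): S=95.8929, K−S=19.6071, hold=29.9878 ⇒ V=29.9878 continue | (k=2,j=1): S=139.0100, K−S=0.0000, hold=13.0812 ⇒ V=13.0812 continue | (k=2,j=2): S=201.5142, K−S=0.0000, hold=3.6337 ⇒ V=3.6337 continue  boundary S*=-
step 1: (k=1,j=0): S=115.4559, K−S=0.0441, hold=22.1306 ⇒ V=22.1306 continue | (k=1,j=1): S=167.3693, K−S=0.0000, hold=8.7007 ⇒ V=8.7007 continue  boundary S*=-
step 0: (k=0,j=0): S=139.0100, K−S=0.0000, hold=15.8938 ⇒ V=15.8938 continue  boundary S*=-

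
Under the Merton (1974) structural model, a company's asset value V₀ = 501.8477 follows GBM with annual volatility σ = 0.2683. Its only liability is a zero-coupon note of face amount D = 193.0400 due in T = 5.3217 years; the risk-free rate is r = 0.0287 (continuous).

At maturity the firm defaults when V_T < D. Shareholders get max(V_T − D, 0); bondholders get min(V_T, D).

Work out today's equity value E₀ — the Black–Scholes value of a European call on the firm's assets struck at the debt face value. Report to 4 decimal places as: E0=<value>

E0=338.6668

Apply the equity-as-call identities (strike 193.0400, horizon 5.3217 years):
d₁ = [ln(V₀/D) + (r + σ²/2)T] / (σ√T)
   = [ln(501.8477/193.0400) + (0.0287 + 0.5·0.2683²)·5.3217] / (0.2683·√5.3217)
   = [0.955399 + 0.344274] / 0.618936 = 2.099850
d₂ = d₁ − σ√T = 2.099850 − 0.618936 = 1.480914
N(d₁) = 0.982129,  N(d₂) = 0.930685,  e^(−rT) = 0.858359
E₀ = V₀·N(d₁) − D·e^(−rT)·N(d₂)
   = 501.8477·0.982129 − 193.0400·0.858359·0.930685 = 338.666832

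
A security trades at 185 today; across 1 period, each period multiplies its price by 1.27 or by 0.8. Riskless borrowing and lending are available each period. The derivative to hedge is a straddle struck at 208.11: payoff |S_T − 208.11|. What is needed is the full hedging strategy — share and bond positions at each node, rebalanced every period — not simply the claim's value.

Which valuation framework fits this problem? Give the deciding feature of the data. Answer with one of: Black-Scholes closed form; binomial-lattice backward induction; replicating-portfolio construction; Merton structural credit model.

framework: replicating-portfolio construction

Key observation: what is demanded is not a single number but the (Δ, B) position at each node of the 1.27/0.8 tree starting at 185; constructing those positions is the replicating-portfolio method.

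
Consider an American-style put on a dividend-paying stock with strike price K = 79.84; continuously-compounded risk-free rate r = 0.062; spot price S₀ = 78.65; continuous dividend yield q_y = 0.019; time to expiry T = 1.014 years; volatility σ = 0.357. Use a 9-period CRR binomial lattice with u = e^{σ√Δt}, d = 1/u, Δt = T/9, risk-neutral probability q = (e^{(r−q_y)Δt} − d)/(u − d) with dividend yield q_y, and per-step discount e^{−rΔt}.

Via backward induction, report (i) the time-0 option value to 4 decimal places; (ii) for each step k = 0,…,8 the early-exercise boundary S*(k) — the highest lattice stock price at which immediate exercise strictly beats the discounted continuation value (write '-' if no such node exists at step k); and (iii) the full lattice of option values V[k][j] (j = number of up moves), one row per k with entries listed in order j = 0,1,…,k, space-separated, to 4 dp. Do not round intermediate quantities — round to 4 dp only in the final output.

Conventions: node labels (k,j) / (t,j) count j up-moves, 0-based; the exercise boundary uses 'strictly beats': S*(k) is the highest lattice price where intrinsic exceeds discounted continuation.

price = 10.4859
boundary = - - - 54.9002 48.7004 54.9002 48.7004 54.9002 61.8893
tree:
10.4859
14.4229 6.5429
19.2715 9.5885 3.4702
24.9398 13.6544 5.4987 1.4109
31.1396 18.8082 8.4918 2.4657 0.3346
36.6393 24.9398 12.7028 4.2355 0.6611 0.0000
41.5179 31.1396 18.2557 7.1116 1.3061 0.0000 0.0000
45.8456 36.6393 24.9398 11.5680 2.5804 0.0000 0.0000 0.0000
49.6845 41.5179 31.1396 17.9507 5.0980 0.0000 0.0000 0.0000 0.0000
53.0899 45.8456 36.6393 24.9398 10.0719 0.0000 0.0000 0.0000 0.0000 0.0000

Δt=0.11267, u=1.12731, d=0.88707, q=0.49029, disc=e^(-rΔt)=0.99304
k=9 terminal: V=max(K-S,0) → 53.0899 45.8456 36.6393 24.9398 10.0719 0.0000 0.0000 0.0000 0.0000 0.0000
k=8: j=0 S=30.1555 intr=49.6845 cont=49.1932 V=49.6845[EX]; j=1 S=38.3221 intr=41.5179 cont=41.0441 V=41.5179[EX]; j=2 S=48.7004 intr=31.1396 cont=30.6880 V=31.1396[EX]; j=3 S=61.8893 intr=17.9507 cont=17.5273 V=17.9507[EX]; j=4 S=78.6500 intr=1.1900 cont=5.0980 V=5.0980[hold]; j=5 S=99.9498 intr=0.0000 cont=0.0000 V=0.0000[hold]; j=6 S=127.0179 intr=0.0000 cont=0.0000 V=0.0000[hold]; j=7 S=161.4165 intr=0.0000 cont=0.0000 V=0.0000[hold]; j=8 S=205.1309 intr=0.0000 cont=0.0000 V=0.0000[hold]  S*(8)=61.8893
k=7: j=0 S=33.9944 intr=45.8456 cont=45.3625 V=45.8456[EX]; j=1 S=43.2007 intr=36.6393 cont=36.1759 V=36.6393[EX]; j=2 S=54.9002 intr=24.9398 cont=24.5014 V=24.9398[EX]; j=3 S=69.7681 intr=10.0719 cont=11.5680 V=11.5680[hold]; j=4 S=88.6626 intr=0.0000 cont=2.5804 V=2.5804[hold]; j=5 S=112.6739 intr=0.0000 cont=0.0000 V=0.0000[hold]; j=6 S=143.1880 intr=0.0000 cont=0.0000 V=0.0000[hold]; j=7 S=181.9657 intr=0.0000 cont=0.0000 V=0.0000[hold]  S*(7)=54.9002
k=6: j=0 S=38.3221 intr=41.5179 cont=41.0441 V=41.5179[EX]; j=1 S=48.7004 intr=31.1396 cont=30.6880 V=31.1396[EX]; j=2 S=61.8893 intr=17.9507 cont=18.2557 V=18.2557[hold]; j=3 S=78.6500 intr=1.1900 cont=7.1116 V=7.1116[hold]; j=4 S=99.9498 intr=0.0000 cont=1.3061 V=1.3061[hold]; j=5 S=127.0179 intr=0.0000 cont=0.0000 V=0.0000[hold]; j=6 S=161.4165 intr=0.0000 cont=0.0000 V=0.0000[hold]  S*(6)=48.7004
k=5: j=0 S=43.2007 intr=36.6393 cont=36.1759 V=36.6393[EX]; j=1 S=54.9002 intr=24.9398 cont=24.6499 V=24.9398[EX]; j=2 S=69.7681 intr=10.0719 cont=12.7028 V=12.7028[hold]; j=3 S=88.6626 intr=0.0000 cont=4.2355 V=4.2355[hold]; j=4 S=112.6739 intr=0.0000 cont=0.6611 V=0.6611[hold]; j=5 S=143.1880 intr=0.0000 cont=0.0000 V=0.0000[hold]  S*(5)=54.9002
k=4: j=0 S=48.7004 intr=31.1396 cont=30.6880 V=31.1396[EX]; j=1 S=61.8893 intr=17.9507 cont=18.8082 V=18.8082[hold]; j=2 S=78.6500 intr=1.1900 cont=8.4918 V=8.4918[hold]; j=3 S=99.9498 intr=0.0000 cont=2.4657 V=2.4657[hold]; j=4 S=127.0179 intr=0.0000 cont=0.3346 V=0.3346[hold]  S*(4)=48.7004
k=3: j=0 S=54.9002 intr=24.9398 cont=24.9189 V=24.9398[EX]; j=1 S=69.7681 intr=10.0719 cont=13.6544 V=13.6544[hold]; j=2 S=88.6626 intr=0.0000 cont=5.4987 V=5.4987[hold]; j=3 S=112.6739 intr=0.0000 cont=1.4109 V=1.4109[hold]  S*(3)=54.9002
k=2: j=0 S=61.8893 intr=17.9507 cont=19.2715 V=19.2715[hold]; j=1 S=78.6500 intr=1.1900 cont=9.5885 V=9.5885[hold]; j=2 S=99.9498 intr=0.0000 cont=3.4702 V=3.4702[hold]  S*(2)=-
k=1: j=0 S=69.7681 intr=10.0719 cont=14.4229 V=14.4229[hold]; j=1 S=88.6626 intr=0.0000 cont=6.5429 V=6.5429[hold]  S*(1)=-
k=0: j=0 S=78.6500 intr=1.1900 cont=10.4859 V=10.4859[hold]  S*(0)=-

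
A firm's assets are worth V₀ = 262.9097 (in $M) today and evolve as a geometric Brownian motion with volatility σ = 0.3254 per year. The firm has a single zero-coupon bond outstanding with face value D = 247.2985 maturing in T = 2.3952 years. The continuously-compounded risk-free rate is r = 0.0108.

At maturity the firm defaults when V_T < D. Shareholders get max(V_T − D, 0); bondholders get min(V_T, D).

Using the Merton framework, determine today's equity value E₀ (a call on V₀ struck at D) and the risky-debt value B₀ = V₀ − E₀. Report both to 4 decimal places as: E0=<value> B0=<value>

Work the structural quantities from V₀ = 262.9097 against face 247.2985:
d₁ = [ln(V₀/D) + (r + σ²/2)T] / (σ√T)
   = [ln(262.9097/247.2985) + (0.0108 + 0.5·0.3254²)·2.3952] / (0.3254·√2.3952)
   = [0.061215 + 0.152676] / 0.503603 = 0.424721
d₂ = d₁ − σ√T = 0.424721 − 0.503603 = -0.078882
N(d₁) = 0.664480,  N(d₂) = 0.468563,  e^(−rT) = 0.974464
E₀ = V₀·N(d₁) − D·e^(−rT)·N(d₂)
   = 262.9097·0.664480 − 247.2985·0.974464·0.468563 = 61.782291
B₀ = V₀ − E₀ = 262.9097 − 61.782291 = 201.127409

E0=61.7823 B0=201.1274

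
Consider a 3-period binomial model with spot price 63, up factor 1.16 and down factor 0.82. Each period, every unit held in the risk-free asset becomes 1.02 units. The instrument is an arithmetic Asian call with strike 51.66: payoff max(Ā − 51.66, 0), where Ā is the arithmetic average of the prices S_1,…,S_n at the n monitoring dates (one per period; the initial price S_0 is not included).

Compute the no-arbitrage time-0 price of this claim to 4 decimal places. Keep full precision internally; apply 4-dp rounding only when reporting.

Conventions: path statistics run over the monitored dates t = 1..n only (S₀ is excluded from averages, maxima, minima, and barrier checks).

With p* = (R−d)/(u−d) = 0.5882, sum probability × payoff across the paths and divide by R^3.
Enumerate all 2^3 = 8 price paths (U = up ×1.16, D = down ×0.82); each path with k up-moves has probability p*^k·(1−p*)^(3−k).
DDD: Ā=42.9191, payoff=0.0000, prob=0.069815
UDD: Ā=60.7149, payoff=9.0549, prob=0.099735
DUD: Ā=53.5749, payoff=1.9149, prob=0.099735
UUD: Ā=75.7888, payoff=24.1288, prob=0.142479
DDU: Ā=47.7201, payoff=0.0000, prob=0.099735
UDU: Ā=67.5064, payoff=15.8464, prob=0.142479
DUU: Ā=60.3664, payoff=8.7064, prob=0.142479
UUU: Ā=85.3964, payoff=33.7364, prob=0.203542
Price = Σ prob·payoff / R^3 = 14.896961 / 1.061208 = 14.0377

price = 14.0377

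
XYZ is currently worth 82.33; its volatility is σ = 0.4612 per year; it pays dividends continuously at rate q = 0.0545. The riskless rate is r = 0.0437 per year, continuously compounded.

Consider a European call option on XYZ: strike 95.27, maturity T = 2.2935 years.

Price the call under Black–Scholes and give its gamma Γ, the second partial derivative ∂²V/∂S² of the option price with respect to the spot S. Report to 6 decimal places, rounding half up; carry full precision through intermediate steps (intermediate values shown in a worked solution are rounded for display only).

price = 15.541394
Γ = 0.006089

σ√T = 0.4612·√2.2935 = 0.698455
d₁ = (ln(S/K) + (r−q+σ²/2)T) / (σ√T) = (ln(82.33/95.27) + (0.0437−0.0545+0.4612²/2)·2.2935) / 0.698455 = (-0.145979 + 0.219150) / 0.698455 = 0.104761
d₂ = d₁ − σ√T = 0.104761 − 0.698455 = -0.593695
e^{−rT} = 0.904633
e^{−qT} = 0.882501
N(d₁) = 0.541717,  N(d₂) = 0.276358
Call price V = S·e^{−qT}·N(d₁) − K·e^{−rT}·N(d₂) = 39.359156 − 23.817762 = 15.541394
φ(d₁) = (1/√(2π))·e^{−d₁²/2} = 0.396759
Γ = e^{−qT}·φ(d₁) / (S·σ·√T) = 0.006089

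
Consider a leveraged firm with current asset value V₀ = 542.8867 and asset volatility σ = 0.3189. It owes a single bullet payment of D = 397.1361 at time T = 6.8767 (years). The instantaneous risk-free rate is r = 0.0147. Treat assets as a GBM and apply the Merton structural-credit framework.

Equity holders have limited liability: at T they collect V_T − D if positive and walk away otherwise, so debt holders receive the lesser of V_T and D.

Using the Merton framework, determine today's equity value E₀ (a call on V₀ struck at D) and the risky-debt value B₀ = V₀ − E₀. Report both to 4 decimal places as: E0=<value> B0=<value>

E0=254.3757 B0=288.5110

Equity is a call on the firm's assets struck at D = 397.1361:
d₁ = [ln(V₀/D) + (r + σ²/2)T] / (σ√T)
   = [ln(542.8867/397.1361) + (0.0147 + 0.5·0.3189²)·6.8767] / (0.3189·√6.8767)
   = [0.312622 + 0.450758] / 0.836266 = 0.912843
d₂ = d₁ − σ√T = 0.912843 − 0.836266 = 0.076577
N(d₁) = 0.819337,  N(d₂) = 0.530520,  e^(−rT) = 0.903854
E₀ = V₀·N(d₁) − D·e^(−rT)·N(d₂)
   = 542.8867·0.819337 − 397.1361·0.903854·0.530520 = 254.375679
B₀ = V₀ − E₀ = 542.8867 − 254.375679 = 288.511021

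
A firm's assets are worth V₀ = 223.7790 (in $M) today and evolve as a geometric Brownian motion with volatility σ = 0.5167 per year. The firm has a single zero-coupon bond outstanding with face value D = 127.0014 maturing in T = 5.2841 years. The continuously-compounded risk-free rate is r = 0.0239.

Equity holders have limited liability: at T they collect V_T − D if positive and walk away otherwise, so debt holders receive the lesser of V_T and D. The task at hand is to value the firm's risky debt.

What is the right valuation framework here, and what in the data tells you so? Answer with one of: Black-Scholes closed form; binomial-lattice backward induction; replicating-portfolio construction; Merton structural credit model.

framework: Merton structural credit model

Key observation: the data describe a firm's assets (V₀ = 223.7790, GBM) and a single zero-coupon debt of face 127.0014, so credit quantities follow from equity-as-call in the structural model.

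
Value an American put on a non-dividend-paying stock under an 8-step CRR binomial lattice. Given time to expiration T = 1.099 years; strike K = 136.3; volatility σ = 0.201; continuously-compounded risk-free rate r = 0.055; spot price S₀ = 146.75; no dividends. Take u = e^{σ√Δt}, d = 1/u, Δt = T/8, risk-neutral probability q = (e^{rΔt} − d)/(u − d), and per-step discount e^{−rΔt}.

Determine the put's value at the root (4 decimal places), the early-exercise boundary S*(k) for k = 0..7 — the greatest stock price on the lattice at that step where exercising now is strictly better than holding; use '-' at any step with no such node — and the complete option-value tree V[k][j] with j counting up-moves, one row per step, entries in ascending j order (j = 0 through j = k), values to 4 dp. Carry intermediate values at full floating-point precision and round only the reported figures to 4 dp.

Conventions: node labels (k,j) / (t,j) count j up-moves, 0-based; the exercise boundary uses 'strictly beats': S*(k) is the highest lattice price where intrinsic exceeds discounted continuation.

price = 5.2103
boundary = - - - - 108.9332 117.3585 108.9332 117.3585
tree:
5.2103
8.2948 2.5737
12.8155 4.4400 0.9702
19.1155 7.4614 1.8479 0.2127
27.3668 12.1362 3.4592 0.4582 0.0000
35.1873 18.9415 6.3283 0.9870 0.0000 0.0000
42.4463 27.3668 11.2124 2.1260 0.0000 0.0000 0.0000
49.1842 35.1873 18.9415 4.5795 0.0000 0.0000 0.0000 0.0000
55.4384 42.4463 27.3668 9.8645 0.0000 0.0000 0.0000 0.0000 0.0000

params: Δt=0.13737 u=1.07734 d=0.92821 q=0.53224 e^(-rΔt)=0.99247
t_8 payoffs: 55.4384 42.4463 27.3668 9.8645 0.0000 0.0000 0.0000 0.0000 0.0000
t_7: node(7,0) S=87.1158 payoff=49.1842 vs cont=48.1583 → 49.1842 [stop]  node(7,1) S=101.1127 payoff=35.1873 vs cont=34.1613 → 35.1873 [stop]  node(7,2) S=117.3585 payoff=18.9415 vs cont=17.9155 → 18.9415 [stop]  node(7,3) S=136.2146 payoff=0.0854 vs cont=4.5795 → 4.5795 [wait]  node(7,4) S=158.1003 payoff=0.0000 vs cont=0.0000 → 0.0000 [wait]  node(7,5) S=183.5023 payoff=0.0000 vs cont=0.0000 → 0.0000 [wait]  node(7,6) S=212.9857 payoff=0.0000 vs cont=0.0000 → 0.0000 [wait]  node(7,7) S=247.2062 payoff=0.0000 vs cont=0.0000 → 0.0000 [wait]  ⇒ S*(7)=117.3585
t_6: node(6,0) S=93.8537 payoff=42.4463 vs cont=41.4204 → 42.4463 [stop]  node(6,1) S=108.9332 payoff=27.3668 vs cont=26.3409 → 27.3668 [stop]  node(6,2) S=126.4355 payoff=9.8645 vs cont=11.2124 → 11.2124 [wait]  node(6,3) S=146.7500 payoff=0.0000 vs cont=2.1260 → 2.1260 [wait]  node(6,4) S=170.3284 payoff=0.0000 vs cont=0.0000 → 0.0000 [wait]  node(6,5) S=197.6951 payoff=0.0000 vs cont=0.0000 → 0.0000 [wait]  node(6,6) S=229.4589 payoff=0.0000 vs cont=0.0000 → 0.0000 [wait]  ⇒ S*(6)=108.9332
t_5: node(5,0) S=101.1127 payoff=35.1873 vs cont=34.1613 → 35.1873 [stop]  node(5,1) S=117.3585 payoff=18.9415 vs cont=18.6275 → 18.9415 [stop]  node(5,2) S=136.2146 payoff=0.0854 vs cont=6.3283 → 6.3283 [wait]  node(5,3) S=158.1003 payoff=0.0000 vs cont=0.9870 → 0.9870 [wait]  node(5,4) S=183.5023 payoff=0.0000 vs cont=0.0000 → 0.0000 [wait]  node(5,5) S=212.9857 payoff=0.0000 vs cont=0.0000 → 0.0000 [wait]  ⇒ S*(5)=117.3585
t_4: node(4,0) S=108.9332 payoff=27.3668 vs cont=26.3409 → 27.3668 [stop]  node(4,1) S=126.4355 payoff=9.8645 vs cont=12.1362 → 12.1362 [wait]  node(4,2) S=146.7500 payoff=0.0000 vs cont=3.4592 → 3.4592 [wait]  node(4,3) S=170.3284 payoff=0.0000 vs cont=0.4582 → 0.4582 [wait]  node(4,4) S=197.6951 payoff=0.0000 vs cont=0.0000 → 0.0000 [wait]  ⇒ S*(4)=108.9332
t_3: node(3,0) S=117.3585 payoff=18.9415 vs cont=19.1155 → 19.1155 [wait]  node(3,1) S=136.2146 payoff=0.0854 vs cont=7.4614 → 7.4614 [wait]  node(3,2) S=158.1003 payoff=0.0000 vs cont=1.8479 → 1.8479 [wait]  node(3,3) S=183.5023 payoff=0.0000 vs cont=0.2127 → 0.2127 [wait]  ⇒ S*(3)=-
t_2: node(2,0) S=126.4355 payoff=9.8645 vs cont=12.8155 → 12.8155 [wait]  node(2,1) S=146.7500 payoff=0.0000 vs cont=4.4400 → 4.4400 [wait]  node(2,2) S=170.3284 payoff=0.0000 vs cont=0.9702 → 0.9702 [wait]  ⇒ S*(2)=-
t_1: node(1,0) S=136.2146 payoff=0.0854 vs cont=8.2948 → 8.2948 [wait]  node(1,1) S=158.1003 payoff=0.0000 vs cont=2.5737 → 2.5737 [wait]  ⇒ S*(1)=-
t_0: node(0,0) S=146.7500 payoff=0.0000 vs cont=5.2103 → 5.2103 [wait]  ⇒ S*(0)=-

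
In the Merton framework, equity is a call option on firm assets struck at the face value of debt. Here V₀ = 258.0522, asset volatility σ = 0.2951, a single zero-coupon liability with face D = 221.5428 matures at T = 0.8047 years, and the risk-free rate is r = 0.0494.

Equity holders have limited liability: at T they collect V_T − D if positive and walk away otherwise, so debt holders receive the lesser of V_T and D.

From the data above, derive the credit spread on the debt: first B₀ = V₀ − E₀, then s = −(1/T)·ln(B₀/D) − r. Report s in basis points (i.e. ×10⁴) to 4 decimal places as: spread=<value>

With assets at 258.0522 and a single debt payment of 221.5428 at 0.8047 years:
d₁ = [ln(V₀/D) + (r + σ²/2)T] / (σ√T)
   = [ln(258.0522/221.5428) + (0.0494 + 0.5·0.2951²)·0.8047] / (0.2951·√0.8047)
   = [0.152546 + 0.074790] / 0.264720 = 0.858782
d₂ = d₁ − σ√T = 0.858782 − 0.264720 = 0.594062
N(d₁) = 0.804770,  N(d₂) = 0.723765,  e^(−rT) = 0.961028
E₀ = V₀·N(d₁) − D·e^(−rT)·N(d₂)
   = 258.0522·0.804770 − 221.5428·0.961028·0.723765 = 53.576717
B₀ = V₀ − E₀ = 258.0522 − 53.576717 = 204.475483
spread = −(1/T)·ln(B₀/D) − r = −(1/0.8047)·ln(204.475483/221.5428) − 0.0494 = 0.05022436
in basis points: 0.05022436 × 10⁴ = 502.2436 bp

spread=502.2436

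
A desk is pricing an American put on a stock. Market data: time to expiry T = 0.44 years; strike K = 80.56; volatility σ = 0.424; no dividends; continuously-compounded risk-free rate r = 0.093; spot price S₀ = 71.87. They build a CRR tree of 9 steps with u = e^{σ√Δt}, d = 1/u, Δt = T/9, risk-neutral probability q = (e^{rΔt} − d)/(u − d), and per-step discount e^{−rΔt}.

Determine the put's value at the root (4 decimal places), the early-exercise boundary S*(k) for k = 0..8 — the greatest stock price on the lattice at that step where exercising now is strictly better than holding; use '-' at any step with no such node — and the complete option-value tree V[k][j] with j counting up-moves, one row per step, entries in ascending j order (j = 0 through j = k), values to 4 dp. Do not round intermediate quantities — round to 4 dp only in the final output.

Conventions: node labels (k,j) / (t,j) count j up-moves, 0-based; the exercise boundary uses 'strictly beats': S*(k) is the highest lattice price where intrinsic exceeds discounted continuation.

price = 11.9974
boundary = - - 59.5823 54.2503 59.5823 54.2503 59.5823 65.4384 71.8700
tree:
11.9974
16.1138 8.0041
20.9777 11.4130 4.6796
26.3097 15.7589 7.1856 2.2246
31.1645 20.9777 10.7012 3.7473 0.7274
35.5849 26.3097 15.3432 6.1723 1.3645 0.0991
39.6097 31.1645 20.9777 9.8674 2.5459 0.1995 0.0000
43.2743 35.5849 26.3097 15.1216 4.7208 0.4015 0.0000 0.0000
46.6110 39.6097 31.1645 20.9777 8.6900 0.8081 0.0000 0.0000 0.0000
49.6491 43.2743 35.5849 26.3097 15.1216 1.6263 0.0000 0.0000 0.0000 0.0000

Δt=0.04889  u=1.09829  d=0.91051  q=0.50085  discount=0.99546
step 9 (expiry): payoffs max(K−S,0) = 49.6491 43.2743 35.5849 26.3097 15.1216 1.6263 0.0000 0.0000 0.0000 0.0000
step 8: (k=8,j=0): S=33.9490, K−S=46.6110, hold=46.2455 ⇒ V=46.6110 exercise | (k=8,j=1): S=40.9503, K−S=39.6097, hold=39.2442 ⇒ V=39.6097 exercise | (k=8,j=2): S=49.3955, K−S=31.1645, hold=30.7991 ⇒ V=31.1645 exercise | (k=8,j=3): S=59.5823, K−S=20.9777, hold=20.6122 ⇒ V=20.9777 exercise | (k=8,j=4): S=71.8700, K−S=8.6900, hold=8.3246 ⇒ V=8.6900 exercise | (k=8,j=5): S=86.6918, K−S=0.0000, hold=0.8081 ⇒ V=0.8081 continue | (k=8,j=6): S=104.5702, K−S=0.0000, hold=0.0000 ⇒ V=0.0000 continue | (k=8,j=7): S=126.1357, K−S=0.0000, hold=0.0000 ⇒ V=0.0000 continue | (k=8,j=8): S=152.1487, K−S=0.0000, hold=0.0000 ⇒ V=0.0000 continue  boundary S*=71.8700
step 7: (k=7,j=0): S=37.2857, K−S=43.2743, hold=42.9089 ⇒ V=43.2743 exercise | (k=7,j=1): S=44.9751, K−S=35.5849, hold=35.2194 ⇒ V=35.5849 exercise | (k=7,j=2): S=54.2503, K−S=26.3097, hold=25.9442 ⇒ V=26.3097 exercise | (k=7,j=3): S=65.4384, K−S=15.1216, hold=14.7562 ⇒ V=15.1216 exercise | (k=7,j=4): S=78.9337, K−S=1.6263, hold=4.7208 ⇒ V=4.7208 continue | (k=7,j=5): S=95.2123, K−S=0.0000, hold=0.4015 ⇒ V=0.4015 continue | (k=7,j=6): S=114.8479, K−S=0.0000, hold=0.0000 ⇒ V=0.0000 continue | (k=7,j=7): S=138.5330, K−S=0.0000, hold=0.0000 ⇒ V=0.0000 continue  boundary S*=65.4384
step 6: (k=6,j=0): S=40.9503, K−S=39.6097, hold=39.2442 ⇒ V=39.6097 exercise | (k=6,j=1): S=49.3955, K−S=31.1645, hold=30.7991 ⇒ V=31.1645 exercise | (k=6,j=2): S=59.5823, K−S=20.9777, hold=20.6122 ⇒ V=20.9777 exercise | (k=6,j=3): S=71.8700, K−S=8.6900, hold=9.8674 ⇒ V=9.8674 continue | (k=6,j=4): S=86.6918, K−S=0.0000, hold=2.5459 ⇒ V=2.5459 continue | (k=6,j=5): S=104.5702, K−S=0.0000, hold=0.1995 ⇒ V=0.1995 continue | (k=6,j=6): S=126.1357, K−S=0.0000, hold=0.0000 ⇒ V=0.0000 continue  boundary S*=59.5823
step 5: (k=5,j=0): S=44.9751, K−S=35.5849, hold=35.2194 ⇒ V=35.5849 exercise | (k=5,j=1): S=54.2503, K−S=26.3097, hold=25.9442 ⇒ V=26.3097 exercise | (k=5,j=2): S=65.4384, K−S=15.1216, hold=15.3432 ⇒ V=15.3432 continue | (k=5,j=3): S=78.9337, K−S=1.6263, hold=6.1723 ⇒ V=6.1723 continue | (k=5,j=4): S=95.2123, K−S=0.0000, hold=1.3645 ⇒ V=1.3645 continue | (k=5,j=5): S=114.8479, K−S=0.0000, hold=0.0991 ⇒ V=0.0991 continue  boundary S*=54.2503
step 4: (k=4,j=0): S=49.3955, K−S=31.1645, hold=30.7991 ⇒ V=31.1645 exercise | (k=4,j=1): S=59.5823, K−S=20.9777, hold=20.7227 ⇒ V=20.9777 exercise | (k=4,j=2): S=71.8700, K−S=8.6900, hold=10.7012 ⇒ V=10.7012 continue | (k=4,j=3): S=86.6918, K−S=0.0000, hold=3.7473 ⇒ V=3.7473 continue | (k=4,j=4): S=104.5702, K−S=0.0000, hold=0.7274 ⇒ V=0.7274 continue  boundary S*=59.5823
step 3: (k=3,j=0): S=54.2503, K−S=26.3097, hold=25.9442 ⇒ V=26.3097 exercise | (k=3,j=1): S=65.4384, K−S=15.1216, hold=15.7589 ⇒ V=15.7589 continue | (k=3,j=2): S=78.9337, K−S=1.6263, hold=7.1856 ⇒ V=7.1856 continue | (k=3,j=3): S=95.2123, K−S=0.0000, hold=2.2246 ⇒ V=2.2246 continue  boundary S*=54.2503
step 2: (k=2,j=0): S=59.5823, K−S=20.9777, hold=20.9300 ⇒ V=20.9777 exercise | (k=2,j=1): S=71.8700, K−S=8.6900, hold=11.4130 ⇒ V=11.4130 continue | (k=2,j=2): S=86.6918, K−S=0.0000, hold=4.6796 ⇒ V=4.6796 continue  boundary S*=59.5823
step 1: (k=1,j=0): S=65.4384, K−S=15.1216, hold=16.1138 ⇒ V=16.1138 continue | (k=1,j=1): S=78.9337, K−S=1.6263, hold=8.0041 ⇒ V=8.0041 continue  boundary S*=-
step 0: (k=0,j=0): S=71.8700, K−S=8.6900, hold=11.9974 ⇒ V=11.9974 continue  boundary S*=-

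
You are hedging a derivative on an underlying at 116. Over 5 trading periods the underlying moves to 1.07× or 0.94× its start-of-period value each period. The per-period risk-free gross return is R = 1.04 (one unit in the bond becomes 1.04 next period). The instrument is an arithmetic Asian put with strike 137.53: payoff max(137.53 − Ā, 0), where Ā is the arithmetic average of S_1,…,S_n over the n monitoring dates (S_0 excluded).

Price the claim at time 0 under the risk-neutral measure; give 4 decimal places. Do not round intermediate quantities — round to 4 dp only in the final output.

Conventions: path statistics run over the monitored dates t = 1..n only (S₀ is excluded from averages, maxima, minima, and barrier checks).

price = 6.8676

With p* = (R−d)/(u−d) = 0.7692, sum probability × payoff across the paths and divide by R^5.
Enumerate all 2^5 = 32 price paths (U = up ×1.07, D = down ×0.94); each path with k up-moves has probability p*^k·(1−p*)^(5−k).
DDDDD: Ā=96.7170, payoff=40.8130, prob=0.000654
UDDDD: Ā=110.0928, payoff=27.4372, prob=0.002182
DUDDD: Ā=107.0768, payoff=30.4532, prob=0.002182
UUDDD: Ā=121.8853, payoff=15.6447, prob=0.007272
DDUDD: Ā=104.2417, payoff=33.2883, prob=0.002182
UDUDD: Ā=118.6581, payoff=18.8719, prob=0.007272
DUUDD: Ā=115.6421, payoff=21.8879, prob=0.007272
UUUDD: Ā=131.6352, payoff=5.8948, prob=0.024240
DDDUD: Ā=101.5768, payoff=35.9532, prob=0.002182
UDDUD: Ā=115.6247, payoff=21.9053, prob=0.007272
DUDUD: Ā=112.6087, payoff=24.9213, prob=0.007272
UUDUD: Ā=128.1822, payoff=9.3478, prob=0.024240
DDUUD: Ā=109.7736, payoff=27.7564, prob=0.007272
UDUUD: Ā=124.9551, payoff=12.5749, prob=0.024240
DUUUD: Ā=121.9391, payoff=15.5909, prob=0.024240
UUUUD: Ā=138.8030, payoff=0.0000, prob=0.080799
DDDDU: Ā=99.0718, payoff=38.4582, prob=0.002182
UDDDU: Ā=112.7732, payoff=24.7568, prob=0.007272
DUDDU: Ā=109.7572, payoff=27.7728, prob=0.007272
UUDDU: Ā=124.9364, payoff=12.5936, prob=0.024240
DDUDU: Ā=106.9221, payoff=30.6079, prob=0.007272
UDUDU: Ā=121.7092, payoff=15.8208, prob=0.024240
DUUDU: Ā=118.6932, payoff=18.8368, prob=0.024240
UUUDU: Ā=135.1083, payoff=2.4217, prob=0.080799
DDDUU: Ā=104.2572, payoff=33.2728, prob=0.007272
UDDUU: Ā=118.6757, payoff=18.8543, prob=0.024240
DUDUU: Ā=115.6597, payoff=21.8703, prob=0.024240
UUDUU: Ā=131.6552, payoff=5.8748, prob=0.080799
DDUUU: Ā=112.8247, payoff=24.7053, prob=0.024240
UDUUU: Ā=128.4281, payoff=9.1019, prob=0.080799
DUUUU: Ā=125.4121, payoff=12.1179, prob=0.080799
UUUUU: Ā=142.7563, payoff=0.0000, prob=0.269329
Price = Σ prob·payoff / R^5 = 8.355431 / 1.216653 = 6.8676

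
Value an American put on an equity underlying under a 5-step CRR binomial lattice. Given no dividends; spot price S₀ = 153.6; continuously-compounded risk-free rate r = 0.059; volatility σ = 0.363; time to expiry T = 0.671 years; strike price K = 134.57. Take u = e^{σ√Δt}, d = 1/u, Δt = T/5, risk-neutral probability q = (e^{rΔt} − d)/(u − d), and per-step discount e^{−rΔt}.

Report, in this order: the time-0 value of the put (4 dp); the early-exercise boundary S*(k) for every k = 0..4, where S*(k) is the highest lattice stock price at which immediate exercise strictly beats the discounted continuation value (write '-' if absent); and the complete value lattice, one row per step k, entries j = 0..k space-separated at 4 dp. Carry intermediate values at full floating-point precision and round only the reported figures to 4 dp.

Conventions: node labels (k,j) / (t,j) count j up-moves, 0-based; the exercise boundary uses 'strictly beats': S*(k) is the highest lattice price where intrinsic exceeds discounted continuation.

price = 7.0418
boundary = - - - 103.0707 117.7300
tree:
7.0418
12.0130 2.1154
19.8868 4.2238 0.0119
31.4993 8.4339 0.0239 0.0000
44.3333 16.8400 0.0478 0.0000 0.0000
55.5693 31.4993 0.0957 0.0000 0.0000 0.0000

Δt=0.13420, u=1.14223, d=0.87548, q=0.49661, disc=e^(-rΔt)=0.99211
k=5 terminal: V=max(K-S,0) → 55.5693 31.4993 0.0957 0.0000 0.0000 0.0000
k=4: j=0 S=90.2367 intr=44.3333 cont=43.2720 V=44.3333[EX]; j=1 S=117.7300 intr=16.8400 cont=15.7787 V=16.8400[EX]; j=2 S=153.6000 intr=0.0000 cont=0.0478 V=0.0478[hold]; j=3 S=200.3989 intr=0.0000 cont=0.0000 V=0.0000[hold]; j=4 S=261.4564 intr=0.0000 cont=0.0000 V=0.0000[hold]  S*(4)=117.7300
k=3: j=0 S=103.0707 intr=31.4993 cont=30.4380 V=31.4993[EX]; j=1 S=134.4743 intr=0.0957 cont=8.4339 V=8.4339[hold]; j=2 S=175.4459 intr=0.0000 cont=0.0239 V=0.0239[hold]; j=3 S=228.9008 intr=0.0000 cont=0.0000 V=0.0000[hold]  S*(3)=103.0707
k=2: j=0 S=117.7300 intr=16.8400 cont=19.8868 V=19.8868[hold]; j=1 S=153.6000 intr=0.0000 cont=4.2238 V=4.2238[hold]; j=2 S=200.3989 intr=0.0000 cont=0.0119 V=0.0119[hold]  S*(2)=-
k=1: j=0 S=134.4743 intr=0.0957 cont=12.0130 V=12.0130[hold]; j=1 S=175.4459 intr=0.0000 cont=2.1154 V=2.1154[hold]  S*(1)=-
k=0: j=0 S=153.6000 intr=0.0000 cont=7.0418 V=7.0418[hold]  S*(0)=-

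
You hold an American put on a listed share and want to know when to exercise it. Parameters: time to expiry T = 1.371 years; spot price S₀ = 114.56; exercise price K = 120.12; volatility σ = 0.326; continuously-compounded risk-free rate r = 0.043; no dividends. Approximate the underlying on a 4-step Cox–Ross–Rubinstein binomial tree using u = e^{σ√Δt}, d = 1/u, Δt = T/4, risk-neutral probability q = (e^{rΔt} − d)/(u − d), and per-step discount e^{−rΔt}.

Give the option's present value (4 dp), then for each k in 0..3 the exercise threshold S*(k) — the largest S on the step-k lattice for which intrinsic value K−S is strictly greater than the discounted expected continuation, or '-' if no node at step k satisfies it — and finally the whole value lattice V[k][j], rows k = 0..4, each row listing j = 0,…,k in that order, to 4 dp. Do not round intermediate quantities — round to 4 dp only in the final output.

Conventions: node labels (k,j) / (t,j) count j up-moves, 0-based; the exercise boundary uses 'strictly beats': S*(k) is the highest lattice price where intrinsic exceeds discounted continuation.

Δt=0.34275, u=1.21029, d=0.82625, q=0.49109, disc=e^(-rΔt)=0.98537
k=4 terminal: V=max(K-S,0) → 66.7273 41.9109 5.5600 0.0000 0.0000
k=3: j=0 S=64.6204 intr=55.4996 cont=53.7422 V=55.4996[EX]; j=1 S=94.6554 intr=25.4646 cont=23.7073 V=25.4646[EX]; j=2 S=138.6503 intr=0.0000 cont=2.7881 V=2.7881[hold]; j=3 S=203.0937 intr=0.0000 cont=0.0000 V=0.0000[hold]  S*(3)=94.6554
k=2: j=0 S=78.2091 intr=41.9109 cont=40.1535 V=41.9109[EX]; j=1 S=114.5600 intr=5.5600 cont=14.1188 V=14.1188[hold]; j=2 S=167.8064 intr=0.0000 cont=1.3981 V=1.3981[hold]  S*(2)=78.2091
k=1: j=0 S=94.6554 intr=25.4646 cont=27.8489 V=27.8489[hold]; j=1 S=138.6503 intr=0.0000 cont=7.7566 V=7.7566[hold]  S*(1)=-
k=0: j=0 S=114.5600 intr=5.5600 cont=17.7187 V=17.7187[hold]  S*(0)=-

price = 17.7187
boundary = - - 78.2091 94.6554
tree:
17.7187
27.8489 7.7566
41.9109 14.1188 1.3981
55.4996 25.4646 2.7881 0.0000
66.7273 41.9109 5.5600 0.0000 0.0000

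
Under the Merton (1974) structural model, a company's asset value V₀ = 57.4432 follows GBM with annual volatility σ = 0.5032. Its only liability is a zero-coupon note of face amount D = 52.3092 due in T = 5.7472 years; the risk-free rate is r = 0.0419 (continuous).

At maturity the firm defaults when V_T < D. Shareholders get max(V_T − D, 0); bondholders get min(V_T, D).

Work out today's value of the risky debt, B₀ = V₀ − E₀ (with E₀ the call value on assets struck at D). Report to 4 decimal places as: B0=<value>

Equity is a call on the firm's assets struck at D = 52.3092:
d₁ = [ln(V₀/D) + (r + σ²/2)T] / (σ√T)
   = [ln(57.4432/52.3092) + (0.0419 + 0.5·0.5032²)·5.7472] / (0.5032·√5.7472)
   = [0.093624 + 0.968433] / 1.206337 = 0.880398
d₂ = d₁ − σ√T = 0.880398 − 1.206337 = -0.325939
N(d₁) = 0.810678,  N(d₂) = 0.372235,  e^(−rT) = 0.785993
E₀ = V₀·N(d₁) − D·e^(−rT)·N(d₂)
   = 57.4432·0.810678 − 52.3092·0.785993·0.372235 = 31.263629
B₀ = V₀ − E₀ = 57.4432 − 31.263629 = 26.179571

B0=26.1796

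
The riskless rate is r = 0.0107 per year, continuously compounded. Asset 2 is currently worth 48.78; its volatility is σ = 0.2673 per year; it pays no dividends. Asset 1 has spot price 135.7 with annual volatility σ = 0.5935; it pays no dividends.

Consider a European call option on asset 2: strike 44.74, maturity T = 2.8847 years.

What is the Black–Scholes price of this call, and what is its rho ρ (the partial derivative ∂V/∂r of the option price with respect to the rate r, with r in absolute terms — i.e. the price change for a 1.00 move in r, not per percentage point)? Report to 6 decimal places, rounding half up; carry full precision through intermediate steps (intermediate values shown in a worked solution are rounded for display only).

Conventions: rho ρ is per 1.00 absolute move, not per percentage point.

price = 11.244382
ρ = 64.137599

σ√T = 0.2673·√2.8847 = 0.453993
d₁ = (ln(S/K) + (r+σ²/2)T) / (σ√T) = (ln(48.78/44.74) + (0.0107+0.2673²/2)·2.8847) / 0.453993 = (0.086452 + 0.133921) / 0.453993 = 0.485412
d₂ = d₁ − σ√T = 0.485412 − 0.453993 = 0.031419
e^{−rT} = 0.969605
N(d₁) = 0.686308,  N(d₂) = 0.512532
Call price V = S·N(d₁) − K·e^{−rT}·N(d₂) = 33.478097 − 22.233715 = 11.244382
ρ = K·T·e^{−rT}·N(d₂) = 64.137599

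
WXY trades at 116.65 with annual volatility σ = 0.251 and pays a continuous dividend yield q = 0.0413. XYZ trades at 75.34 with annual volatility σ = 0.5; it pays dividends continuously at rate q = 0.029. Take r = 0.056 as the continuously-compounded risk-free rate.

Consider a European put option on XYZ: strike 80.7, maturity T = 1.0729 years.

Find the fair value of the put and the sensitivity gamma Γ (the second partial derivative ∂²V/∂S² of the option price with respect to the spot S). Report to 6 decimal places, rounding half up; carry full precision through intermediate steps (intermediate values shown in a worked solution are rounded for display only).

σ√T = 0.5·√1.0729 = 0.517904
d₁ = (ln(S/K) + (r−q+σ²/2)T) / (σ√T) = (ln(75.34/80.7) + (0.056−0.029+0.5²/2)·1.0729) / 0.517904 = (-0.068727 + 0.163081) / 0.517904 = 0.182183
d₂ = d₁ − σ√T = 0.182183 − 0.517904 = -0.335721
e^{−rT} = 0.941687
e^{−qT} = 0.969365
N(−d₁) = 0.427720,  N(−d₂) = 0.631459
Put price V = K·e^{−rT}·N(−d₂) − S·e^{−qT}·N(−d₁) = 47.987219 − 31.237194 = 16.750025
φ(d₁) = (1/√(2π))·e^{−d₁²/2} = 0.392376
Γ = e^{−qT}·φ(d₁) / (S·σ·√T) = 0.009748

price = 16.750025
Γ = 0.009748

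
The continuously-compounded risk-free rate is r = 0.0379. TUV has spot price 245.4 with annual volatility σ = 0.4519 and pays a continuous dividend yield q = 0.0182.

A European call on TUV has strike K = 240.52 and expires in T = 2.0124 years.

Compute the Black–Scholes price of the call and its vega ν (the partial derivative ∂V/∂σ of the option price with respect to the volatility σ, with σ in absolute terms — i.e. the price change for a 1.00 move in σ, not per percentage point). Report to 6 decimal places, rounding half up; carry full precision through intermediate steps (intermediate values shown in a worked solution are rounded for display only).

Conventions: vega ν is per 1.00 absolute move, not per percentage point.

price = 64.858902
ν = 122.905206

σ√T = 0.4519·√2.0124 = 0.641061
d₁ = (ln(S/K) + (r−q+σ²/2)T) / (σ√T) = (ln(245.4/240.52) + (0.0379−0.0182+0.4519²/2)·2.0124) / 0.641061 = (0.020086 + 0.245124) / 0.641061 = 0.413705
d₂ = d₁ − σ√T = 0.413705 − 0.641061 = -0.227356
e^{−rT} = 0.926566
e^{−qT} = 0.964037
N(d₁) = 0.660455,  N(d₂) = 0.410073
Call price V = S·e^{−qT}·N(d₁) − K·e^{−rT}·N(d₂) = 156.246909 − 91.388007 = 64.858902
φ(d₁) = (1/√(2π))·e^{−d₁²/2} = 0.366222
ν = S·e^{−qT}·φ(d₁)·√T = 122.905206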